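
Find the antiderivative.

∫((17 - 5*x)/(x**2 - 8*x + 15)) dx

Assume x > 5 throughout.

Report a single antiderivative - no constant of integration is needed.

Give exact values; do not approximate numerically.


Answer: -4*log(x - 5) - log(x - 3).


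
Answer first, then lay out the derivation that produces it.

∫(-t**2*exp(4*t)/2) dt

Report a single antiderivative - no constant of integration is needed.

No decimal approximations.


The answer is -t**2*exp(4*t)/8 + t*exp(4*t)/16 - exp(4*t)/64.
Step 1. Integrate ∫(-t**2*exp(4*t)/2) dt by parts with u = t**2, dv = (-exp(4*t)/2) dt, so v = -exp(4*t)/8: now -t**2*exp(4*t)/8 + ∫(t*exp(4*t)/4) dt.
Step 2. Integrate ∫(t*exp(4*t)/4) dt by parts with u = t, dv = (exp(4*t)/4) dt, so v = exp(4*t)/16: now -t**2*exp(4*t)/8 + t*exp(4*t)/16 + ∫(-exp(4*t)/16) dt.
Step 3. Evaluate the standard form: now -t**2*exp(4*t)/8 + t*exp(4*t)/16 - exp(4*t)/64.
Answer: -t**2*exp(4*t)/8 + t*exp(4*t)/16 - exp(4*t)/64.


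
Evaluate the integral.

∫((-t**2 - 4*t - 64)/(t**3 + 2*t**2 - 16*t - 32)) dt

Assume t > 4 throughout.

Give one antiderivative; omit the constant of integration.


Answer: -2*log(t - 4) + 5*log(t + 2) - 4*log(t + 4).


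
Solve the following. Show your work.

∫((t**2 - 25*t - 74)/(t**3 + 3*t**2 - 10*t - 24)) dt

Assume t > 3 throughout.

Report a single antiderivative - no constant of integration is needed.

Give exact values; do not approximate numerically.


Step 1. Decompose ∫((t**2 - 25*t - 74)/(t**3 + 3*t**2 - 10*t - 24)) dt by partial fractions, (t**2 - 25*t - 74)/(t**3 + 3*t**2 - 10*t - 24) = 3/(t + 4) + 2/(t + 2) - 4/(t - 3): now ∫(-4/(t - 3)) dt + ∫(2/(t + 2)) dt + ∫(3/(t + 4)) dt.
Step 2. Evaluate the standard form [assuming t > 3]: now -4*log(t - 3) + ∫(2/(t + 2)) dt + ∫(3/(t + 4)) dt.
Step 3. Evaluate the standard form [assuming t > -2]: now -4*log(t - 3) + 2*log(t + 2) + ∫(3/(t + 4)) dt.
Step 4. Evaluate the standard form [assuming t > -4]: now -4*log(t - 3) + 2*log(t + 2) + 3*log(t + 4).
Answer: -4*log(t - 3) + 2*log(t + 2) + 3*log(t + 4).


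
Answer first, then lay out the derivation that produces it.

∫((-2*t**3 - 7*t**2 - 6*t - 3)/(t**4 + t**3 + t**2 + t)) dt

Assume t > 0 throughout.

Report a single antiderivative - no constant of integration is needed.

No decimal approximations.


The answer is -3*log(t) + log(t + 1) - 4*atan(t).
Step 1. Decompose ∫((-2*t**3 - 7*t**2 - 6*t - 3)/(t**4 + t**3 + t**2 + t)) dt by partial fractions, (-2*t**3 - 7*t**2 - 6*t - 3)/(t**4 + t**3 + t**2 + t) = -4/(t**2 + 1) + 1/(t + 1) - 3/t: now ∫(-3/t) dt + ∫(1/(t + 1)) dt + ∫(-4/(t**2 + 1)) dt.
Step 2. Evaluate the standard form [assuming t > -1]: now log(t + 1) + ∫(-3/t) dt + ∫(-4/(t**2 + 1)) dt.
Step 3. Evaluate the standard form [assuming t > 0]: now -3*log(t) + log(t + 1) + ∫(-4/(t**2 + 1)) dt.
Step 4. Evaluate the standard form: now -3*log(t) + log(t + 1) - 4*atan(t).
Answer: -3*log(t) + log(t + 1) - 4*atan(t).


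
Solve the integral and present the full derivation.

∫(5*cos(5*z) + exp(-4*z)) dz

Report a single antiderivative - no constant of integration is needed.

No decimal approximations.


Step 1. Rewrite: now ∫(exp(-4*z)) dz + ∫(5*cos(5*z)) dz.
Step 2. Evaluate the standard form: now sin(5*z) + ∫(exp(-4*z)) dz.
Step 3. Evaluate the standard form: now sin(5*z) - exp(-4*z)/4.
Answer: sin(5*z) - exp(-4*z)/4.


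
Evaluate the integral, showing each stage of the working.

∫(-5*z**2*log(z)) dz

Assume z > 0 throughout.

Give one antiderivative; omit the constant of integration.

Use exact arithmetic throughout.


Step 1. Integrate ∫(-5*z**2*log(z)) dz by parts with u = log(z), dv = (-5*z**2) dz, so v = -5*z**3/3 [assuming z > 0]: now -5*z**3*log(z)/3 + ∫(5*z**2/3) dz.
Step 2. Evaluate the standard form: now -5*z**3*log(z)/3 + 5*z**3/9.
Answer: -5*z**3*log(z)/3 + 5*z**3/9.


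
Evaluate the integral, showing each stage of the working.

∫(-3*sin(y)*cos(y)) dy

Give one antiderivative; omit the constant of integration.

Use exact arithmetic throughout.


Step 1. Substitute u = sin(y), turning ∫(-3*sin(y)*cos(y)) dy into ∫(-3*u) du: now ∫(-3*u) du.
Step 2. Evaluate the standard form: now -3*u**2/2.
Step 3. Substitute back u = sin(y): now -3*sin(y)**2/2.
Answer: -3*sin(y)**2/2.


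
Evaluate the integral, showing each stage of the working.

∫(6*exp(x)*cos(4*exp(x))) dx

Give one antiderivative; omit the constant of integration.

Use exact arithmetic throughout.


Step 1. Substitute u = exp(x), turning ∫(6*exp(x)*cos(4*exp(x))) dx into ∫(6*cos(4*u)) du: now ∫(6*cos(4*u)) du.
Step 2. Evaluate the standard form: now 3*sin(4*u)/2.
Step 3. Substitute back u = exp(x): now 3*sin(4*exp(x))/2.
Answer: 3*sin(4*exp(x))/2.


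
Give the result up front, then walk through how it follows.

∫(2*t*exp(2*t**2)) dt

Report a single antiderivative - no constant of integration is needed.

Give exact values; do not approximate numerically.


The answer is exp(2*t**2)/2.
Step 1. Substitute u = t**2, turning ∫(2*t*exp(2*t**2)) dt into ∫(exp(2*u)) du: now ∫(exp(2*u)) du.
Step 2. Evaluate the standard form: now exp(2*u)/2.
Step 3. Substitute back u = t**2: now exp(2*t**2)/2.
Answer: exp(2*t**2)/2.


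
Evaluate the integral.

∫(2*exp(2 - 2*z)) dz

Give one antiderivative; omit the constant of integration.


Answer: -exp(2 - 2*z).


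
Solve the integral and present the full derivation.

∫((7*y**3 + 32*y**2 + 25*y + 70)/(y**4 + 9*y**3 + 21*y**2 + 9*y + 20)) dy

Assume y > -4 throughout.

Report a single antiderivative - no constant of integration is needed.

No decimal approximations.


Step 1. Decompose ∫((7*y**3 + 32*y**2 + 25*y + 70)/(y**4 + 9*y**3 + 21*y**2 + 9*y + 20)) dy by partial fractions, (7*y**3 + 32*y**2 + 25*y + 70)/(y**4 + 9*y**3 + 21*y**2 + 9*y + 20) = 2/(y**2 + 1) + 5/(y + 5) + 2/(y + 4): now ∫(2/(y + 4)) dy + ∫(5/(y + 5)) dy + ∫(2/(y**2 + 1)) dy.
Step 2. Evaluate the standard form [assuming y > -4]: now 2*log(y + 4) + ∫(5/(y + 5)) dy + ∫(2/(y**2 + 1)) dy.
Step 3. Evaluate the standard form [assuming y > -5]: now 2*log(y + 4) + 5*log(y + 5) + ∫(2/(y**2 + 1)) dy.
Step 4. Evaluate the standard form: now 2*log(y + 4) + 5*log(y + 5) + 2*atan(y).
Answer: 2*log(y + 4) + 5*log(y + 5) + 2*atan(y).


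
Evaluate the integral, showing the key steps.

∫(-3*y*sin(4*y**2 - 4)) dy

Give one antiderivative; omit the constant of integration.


Step 1. Substitute u = y**2 - 1, turning ∫(-3*y*sin(4*y**2 - 4)) dy into ∫(-3*sin(4*u)/2) du: now ∫(-3*sin(4*u)/2) du.
Step 2. Evaluate the standard form: now 3*cos(4*u)/8.
Step 3. Substitute back u = y**2 - 1: now 3*cos(4*y**2 - 4)/8.
Answer: 3*cos(4*y**2 - 4)/8.


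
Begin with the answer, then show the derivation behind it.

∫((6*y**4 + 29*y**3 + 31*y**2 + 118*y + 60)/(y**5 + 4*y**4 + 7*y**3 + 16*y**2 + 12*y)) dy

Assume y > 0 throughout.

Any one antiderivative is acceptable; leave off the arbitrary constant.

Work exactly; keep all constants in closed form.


The answer is 5*log(y) + 5*log(y + 1) - 4*log(y + 3) - atan(y/2).
Step 1. Decompose ∫((6*y**4 + 29*y**3 + 31*y**2 + 118*y + 60)/(y**5 + 4*y**4 + 7*y**3 + 16*y**2 + 12*y)) dy by partial fractions, (6*y**4 + 29*y**3 + 31*y**2 + 118*y + 60)/(y**5 + 4*y**4 + 7*y**3 + 16*y**2 + 12*y) = -2/(y**2 + 4) - 4/(y + 3) + 5/(y + 1) + 5/y: now ∫(5/y) dy + ∫(5/(y + 1)) dy + ∫(-4/(y + 3)) dy + ∫(-2/(y**2 + 4)) dy.
Step 2. Evaluate the standard form [assuming y > -3]: now -4*log(y + 3) + ∫(5/y) dy + ∫(5/(y + 1)) dy + ∫(-2/(y**2 + 4)) dy.
Step 3. Evaluate the standard form [assuming y > -1]: now 5*log(y + 1) - 4*log(y + 3) + ∫(5/y) dy + ∫(-2/(y**2 + 4)) dy.
Step 4. Evaluate the standard form [assuming y > 0]: now 5*log(y) + 5*log(y + 1) - 4*log(y + 3) + ∫(-2/(y**2 + 4)) dy.
Step 5. Evaluate the standard form: now 5*log(y) + 5*log(y + 1) - 4*log(y + 3) - atan(y/2).
Answer: 5*log(y) + 5*log(y + 1) - 4*log(y + 3) - atan(y/2).


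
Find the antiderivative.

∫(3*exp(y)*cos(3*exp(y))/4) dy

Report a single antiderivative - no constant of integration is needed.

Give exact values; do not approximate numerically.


Answer: sin(3*exp(y))/4.


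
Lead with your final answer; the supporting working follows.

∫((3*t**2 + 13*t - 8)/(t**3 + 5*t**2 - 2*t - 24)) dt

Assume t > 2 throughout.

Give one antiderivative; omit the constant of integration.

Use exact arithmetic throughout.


The answer is log(t - 2) + 4*log(t + 3) - 2*log(t + 4).
Step 1. Decompose ∫((3*t**2 + 13*t - 8)/(t**3 + 5*t**2 - 2*t - 24)) dt by partial fractions, (3*t**2 + 13*t - 8)/(t**3 + 5*t**2 - 2*t - 24) = -2/(t + 4) + 4/(t + 3) + 1/(t - 2): now ∫(1/(t - 2)) dt + ∫(4/(t + 3)) dt + ∫(-2/(t + 4)) dt.
Step 2. Evaluate the standard form [assuming t > -3]: now 4*log(t + 3) + ∫(1/(t - 2)) dt + ∫(-2/(t + 4)) dt.
Step 3. Evaluate the standard form [assuming t > -4]: now 4*log(t + 3) - 2*log(t + 4) + ∫(1/(t - 2)) dt.
Step 4. Evaluate the standard form [assuming t > 2]: now log(t - 2) + 4*log(t + 3) - 2*log(t + 4).
Answer: log(t - 2) + 4*log(t + 3) - 2*log(t + 4).


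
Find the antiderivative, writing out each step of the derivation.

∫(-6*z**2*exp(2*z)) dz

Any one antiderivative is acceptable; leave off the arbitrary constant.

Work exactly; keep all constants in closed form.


Step 1. Integrate ∫(-6*z**2*exp(2*z)) dz by parts with u = z**2, dv = (-6*exp(2*z)) dz, so v = -3*exp(2*z): now -3*z**2*exp(2*z) + ∫(6*z*exp(2*z)) dz.
Step 2. Integrate ∫(6*z*exp(2*z)) dz by parts with u = z, dv = (6*exp(2*z)) dz, so v = 3*exp(2*z): now -3*z**2*exp(2*z) + 3*z*exp(2*z) + ∫(-3*exp(2*z)) dz.
Step 3. Evaluate the standard form: now -3*z**2*exp(2*z) + 3*z*exp(2*z) - 3*exp(2*z)/2.
Answer: -3*z**2*exp(2*z) + 3*z*exp(2*z) - 3*exp(2*z)/2.


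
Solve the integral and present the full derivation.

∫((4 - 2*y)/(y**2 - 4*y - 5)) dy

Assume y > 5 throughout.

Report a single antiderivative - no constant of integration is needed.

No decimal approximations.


Step 1. Decompose ∫((4 - 2*y)/(y**2 - 4*y - 5)) dy by partial fractions, (4 - 2*y)/(y**2 - 4*y - 5) = -1/(y + 1) - 1/(y - 5): now ∫(-1/(y - 5)) dy + ∫(-1/(y + 1)) dy.
Step 2. Evaluate the standard form [assuming y > 5]: now -log(y - 5) + ∫(-1/(y + 1)) dy.
Step 3. Evaluate the standard form [assuming y > -1]: now -log(y - 5) - log(y + 1).
Answer: -log(y - 5) - log(y + 1).


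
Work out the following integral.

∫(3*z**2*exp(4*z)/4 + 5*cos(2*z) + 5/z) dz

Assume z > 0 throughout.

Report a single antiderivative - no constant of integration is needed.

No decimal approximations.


Answer: 3*z**2*exp(4*z)/16 - 3*z*exp(4*z)/32 + 3*exp(4*z)/128 + 5*log(z) + 5*sin(2*z)/2.


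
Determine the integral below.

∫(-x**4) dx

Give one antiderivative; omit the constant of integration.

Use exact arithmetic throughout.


Answer: -x**5/5.


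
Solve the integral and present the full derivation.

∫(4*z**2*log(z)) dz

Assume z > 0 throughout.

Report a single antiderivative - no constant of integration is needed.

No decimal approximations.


Step 1. Integrate ∫(4*z**2*log(z)) dz by parts with u = log(z), dv = (4*z**2) dz, so v = 4*z**3/3 [assuming z > 0]: now 4*z**3*log(z)/3 + ∫(-4*z**2/3) dz.
Step 2. Evaluate the standard form: now 4*z**3*log(z)/3 - 4*z**3/9.
Answer: 4*z**3*log(z)/3 - 4*z**3/9.


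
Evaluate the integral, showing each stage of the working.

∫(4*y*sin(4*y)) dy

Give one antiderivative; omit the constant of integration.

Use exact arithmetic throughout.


Step 1. Integrate ∫(4*y*sin(4*y)) dy by parts with u = y, dv = (4*sin(4*y)) dy, so v = -cos(4*y): now -y*cos(4*y) + ∫(cos(4*y)) dy.
Step 2. Evaluate the standard form: now -y*cos(4*y) + sin(4*y)/4.
Answer: -y*cos(4*y) + sin(4*y)/4.


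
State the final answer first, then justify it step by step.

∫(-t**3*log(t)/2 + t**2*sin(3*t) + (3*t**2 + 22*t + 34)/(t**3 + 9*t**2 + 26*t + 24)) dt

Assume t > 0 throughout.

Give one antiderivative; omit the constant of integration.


The answer is -t**4*log(t)/8 + t**4/32 - t**2*cos(3*t)/3 + 2*t*sin(3*t)/9 + log(t + 2) + 5*log(t + 3) - 3*log(t + 4) + 2*cos(3*t)/27.
Step 1. Rewrite: now ∫(t**2*sin(3*t)) dt + ∫(-t**3*log(t)/2) dt + ∫((3*t**2 + 22*t + 34)/(t**3 + 9*t**2 + 26*t + 24)) dt.
Step 2. Integrate ∫(-t**3*log(t)/2) dt by parts with u = log(t), dv = (-t**3/2) dt, so v = -t**4/8 [assuming t > 0]: now -t**4*log(t)/8 + ∫(t**3/8) dt + ∫(t**2*sin(3*t)) dt + ∫((3*t**2 + 22*t + 34)/(t**3 + 9*t**2 + 26*t + 24)) dt.
Step 3. Evaluate the standard form: now -t**4*log(t)/8 + t**4/32 + ∫(t**2*sin(3*t)) dt + ∫((3*t**2 + 22*t + 34)/(t**3 + 9*t**2 + 26*t + 24)) dt.
Step 4. Decompose ∫((3*t**2 + 22*t + 34)/(t**3 + 9*t**2 + 26*t + 24)) dt by partial fractions, (3*t**2 + 22*t + 34)/(t**3 + 9*t**2 + 26*t + 24) = -3/(t + 4) + 5/(t + 3) + 1/(t + 2): now -t**4*log(t)/8 + t**4/32 + ∫(t**2*sin(3*t)) dt + ∫(1/(t + 2)) dt + ∫(5/(t + 3)) dt + ∫(-3/(t + 4)) dt.
Step 5. Evaluate the standard form [assuming t > -2]: now -t**4*log(t)/8 + t**4/32 + log(t + 2) + ∫(t**2*sin(3*t)) dt + ∫(5/(t + 3)) dt + ∫(-3/(t + 4)) dt.
Step 6. Evaluate the standard form [assuming t > -3]: now -t**4*log(t)/8 + t**4/32 + log(t + 2) + 5*log(t + 3) + ∫(t**2*sin(3*t)) dt + ∫(-3/(t + 4)) dt.
Step 7. Evaluate the standard form [assuming t > -4]: now -t**4*log(t)/8 + t**4/32 + log(t + 2) + 5*log(t + 3) - 3*log(t + 4) + ∫(t**2*sin(3*t)) dt.
Step 8. Integrate ∫(t**2*sin(3*t)) dt by parts with u = t**2, dv = (sin(3*t)) dt, so v = -cos(3*t)/3: now -t**4*log(t)/8 + t**4/32 - t**2*cos(3*t)/3 + log(t + 2) + 5*log(t + 3) - 3*log(t + 4) + ∫(2*t*cos(3*t)/3) dt.
Step 9. Integrate ∫(2*t*cos(3*t)/3) dt by parts with u = t, dv = (2*cos(3*t)/3) dt, so v = 2*sin(3*t)/9: now -t**4*log(t)/8 + t**4/32 - t**2*cos(3*t)/3 + 2*t*sin(3*t)/9 + log(t + 2) + 5*log(t + 3) - 3*log(t + 4) + ∫(-2*sin(3*t)/9) dt.
Step 10. Evaluate the standard form: now -t**4*log(t)/8 + t**4/32 - t**2*cos(3*t)/3 + 2*t*sin(3*t)/9 + log(t + 2) + 5*log(t + 3) - 3*log(t + 4) + 2*cos(3*t)/27.
Answer: -t**4*log(t)/8 + t**4/32 - t**2*cos(3*t)/3 + 2*t*sin(3*t)/9 + log(t + 2) + 5*log(t + 3) - 3*log(t + 4) + 2*cos(3*t)/27.


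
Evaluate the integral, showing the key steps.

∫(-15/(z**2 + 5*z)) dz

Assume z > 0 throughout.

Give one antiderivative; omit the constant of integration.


Step 1. Decompose ∫(-15/(z**2 + 5*z)) dz by partial fractions, -15/(z**2 + 5*z) = 3/(z + 5) - 3/z: now ∫(-3/z) dz + ∫(3/(z + 5)) dz.
Step 2. Evaluate the standard form [assuming z > 0]: now -3*log(z) + ∫(3/(z + 5)) dz.
Step 3. Evaluate the standard form [assuming z > -5]: now -3*log(z) + 3*log(z + 5).
Answer: -3*log(z) + 3*log(z + 5).


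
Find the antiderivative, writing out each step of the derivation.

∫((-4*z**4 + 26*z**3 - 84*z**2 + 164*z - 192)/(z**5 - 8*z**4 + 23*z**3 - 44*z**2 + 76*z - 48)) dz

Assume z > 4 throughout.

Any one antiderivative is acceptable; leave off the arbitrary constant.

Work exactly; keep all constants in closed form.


Step 1. Decompose ∫((-4*z**4 + 26*z**3 - 84*z**2 + 164*z - 192)/(z**5 - 8*z**4 + 23*z**3 - 44*z**2 + 76*z - 48)) dz by partial fractions, (-4*z**4 + 26*z**3 - 84*z**2 + 164*z - 192)/(z**5 - 8*z**4 + 23*z**3 - 44*z**2 + 76*z - 48) = 4/(z**2 + 4) - 3/(z - 1) + 3/(z - 3) - 4/(z - 4): now ∫(-4/(z - 4)) dz + ∫(3/(z - 3)) dz + ∫(-3/(z - 1)) dz + ∫(4/(z**2 + 4)) dz.
Step 2. Evaluate the standard form [assuming z > 1]: now -3*log(z - 1) + ∫(-4/(z - 4)) dz + ∫(3/(z - 3)) dz + ∫(4/(z**2 + 4)) dz.
Step 3. Evaluate the standard form [assuming z > 3]: now 3*log(z - 3) - 3*log(z - 1) + ∫(-4/(z - 4)) dz + ∫(4/(z**2 + 4)) dz.
Step 4. Evaluate the standard form [assuming z > 4]: now -4*log(z - 4) + 3*log(z - 3) - 3*log(z - 1) + ∫(4/(z**2 + 4)) dz.
Step 5. Evaluate the standard form: now -4*log(z - 4) + 3*log(z - 3) - 3*log(z - 1) + 2*atan(z/2).
Answer: -4*log(z - 4) + 3*log(z - 3) - 3*log(z - 1) + 2*atan(z/2).


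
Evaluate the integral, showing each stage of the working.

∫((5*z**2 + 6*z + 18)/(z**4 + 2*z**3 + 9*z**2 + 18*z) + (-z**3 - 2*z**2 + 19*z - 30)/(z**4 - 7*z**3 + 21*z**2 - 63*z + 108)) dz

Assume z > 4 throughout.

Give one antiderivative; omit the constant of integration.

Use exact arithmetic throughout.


Step 1. Rewrite: now ∫((5*z**2 + 6*z + 18)/(z**4 + 2*z**3 + 9*z**2 + 18*z)) dz + ∫((-z**3 - 2*z**2 + 19*z - 30)/(z**4 - 7*z**3 + 21*z**2 - 63*z + 108)) dz.
Step 2. Decompose ∫((-z**3 - 2*z**2 + 19*z - 30)/(z**4 - 7*z**3 + 21*z**2 - 63*z + 108)) dz by partial fractions, (-z**3 - 2*z**2 + 19*z - 30)/(z**4 - 7*z**3 + 21*z**2 - 63*z + 108) = -4/(z**2 + 9) + 1/(z - 3) - 2/(z - 4): now ∫((5*z**2 + 6*z + 18)/(z**4 + 2*z**3 + 9*z**2 + 18*z)) dz + ∫(-2/(z - 4)) dz + ∫(1/(z - 3)) dz + ∫(-4/(z**2 + 9)) dz.
Step 3. Evaluate the standard form [assuming z > 4]: now -2*log(z - 4) + ∫((5*z**2 + 6*z + 18)/(z**4 + 2*z**3 + 9*z**2 + 18*z)) dz + ∫(1/(z - 3)) dz + ∫(-4/(z**2 + 9)) dz.
Step 4. Evaluate the standard form [assuming z > 3]: now -2*log(z - 4) + log(z - 3) + ∫((5*z**2 + 6*z + 18)/(z**4 + 2*z**3 + 9*z**2 + 18*z)) dz + ∫(-4/(z**2 + 9)) dz.
Step 5. Evaluate the standard form: now -2*log(z - 4) + log(z - 3) - 4*atan(z/3)/3 + ∫((5*z**2 + 6*z + 18)/(z**4 + 2*z**3 + 9*z**2 + 18*z)) dz.
Step 6. Decompose ∫((5*z**2 + 6*z + 18)/(z**4 + 2*z**3 + 9*z**2 + 18*z)) dz by partial fractions, (5*z**2 + 6*z + 18)/(z**4 + 2*z**3 + 9*z**2 + 18*z) = 3/(z**2 + 9) - 1/(z + 2) + 1/z: now -2*log(z - 4) + log(z - 3) - 4*atan(z/3)/3 + ∫(1/z) dz + ∫(-1/(z + 2)) dz + ∫(3/(z**2 + 9)) dz.
Step 7. Evaluate the standard form [assuming z > 0]: now log(z) - 2*log(z - 4) + log(z - 3) - 4*atan(z/3)/3 + ∫(-1/(z + 2)) dz + ∫(3/(z**2 + 9)) dz.
Step 8. Evaluate the standard form [assuming z > -2]: now log(z) - 2*log(z - 4) + log(z - 3) - log(z + 2) - 4*atan(z/3)/3 + ∫(3/(z**2 + 9)) dz.
Step 9. Evaluate the standard form: now log(z) - 2*log(z - 4) + log(z - 3) - log(z + 2) - atan(z/3)/3.
Answer: log(z) - 2*log(z - 4) + log(z - 3) - log(z + 2) - atan(z/3)/3.


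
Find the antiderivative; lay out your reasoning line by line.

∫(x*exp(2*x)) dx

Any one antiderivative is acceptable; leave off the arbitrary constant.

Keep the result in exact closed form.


Step 1. Integrate ∫(x*exp(2*x)) dx by parts with u = x, dv = (exp(2*x)) dx, so v = exp(2*x)/2: now x*exp(2*x)/2 + ∫(-exp(2*x)/2) dx.
Step 2. Evaluate the standard form: now x*exp(2*x)/2 - exp(2*x)/4.
Answer: x*exp(2*x)/2 - exp(2*x)/4.


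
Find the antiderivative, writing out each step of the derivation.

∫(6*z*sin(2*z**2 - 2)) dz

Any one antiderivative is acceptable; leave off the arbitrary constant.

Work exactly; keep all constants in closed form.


Step 1. Substitute u = z**2 - 1, turning ∫(6*z*sin(2*z**2 - 2)) dz into ∫(3*sin(2*u)) du: now ∫(3*sin(2*u)) du.
Step 2. Evaluate the standard form: now -3*cos(2*u)/2.
Step 3. Substitute back u = z**2 - 1: now -3*cos(2*z**2 - 2)/2.
Answer: -3*cos(2*z**2 - 2)/2.


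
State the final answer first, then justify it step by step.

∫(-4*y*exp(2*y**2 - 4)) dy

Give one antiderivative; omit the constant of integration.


The answer is -exp(2*y**2 - 4).
Step 1. Substitute u = y**2 - 2, turning ∫(-4*y*exp(2*y**2 - 4)) dy into ∫(-2*exp(2*u)) du: now ∫(-2*exp(2*u)) du.
Step 2. Evaluate the standard form: now -exp(2*u).
Step 3. Substitute back u = y**2 - 2: now -exp(2*y**2 - 4).
Answer: -exp(2*y**2 - 4).


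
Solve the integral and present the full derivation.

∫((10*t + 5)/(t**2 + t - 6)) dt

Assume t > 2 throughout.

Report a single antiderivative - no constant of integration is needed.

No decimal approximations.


Step 1. Decompose ∫((10*t + 5)/(t**2 + t - 6)) dt by partial fractions, (10*t + 5)/(t**2 + t - 6) = 5/(t + 3) + 5/(t - 2): now ∫(5/(t - 2)) dt + ∫(5/(t + 3)) dt.
Step 2. Evaluate the standard form [assuming t > 2]: now 5*log(t - 2) + ∫(5/(t + 3)) dt.
Step 3. Evaluate the standard form [assuming t > -3]: now 5*log(t - 2) + 5*log(t + 3).
Answer: 5*log(t - 2) + 5*log(t + 3).


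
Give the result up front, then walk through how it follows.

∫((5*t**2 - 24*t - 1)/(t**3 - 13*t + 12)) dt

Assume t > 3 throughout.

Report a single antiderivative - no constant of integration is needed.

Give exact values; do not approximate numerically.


The answer is -2*log(t - 3) + 2*log(t - 1) + 5*log(t + 4).
Step 1. Decompose ∫((5*t**2 - 24*t - 1)/(t**3 - 13*t + 12)) dt by partial fractions, (5*t**2 - 24*t - 1)/(t**3 - 13*t + 12) = 5/(t + 4) + 2/(t - 1) - 2/(t - 3): now ∫(-2/(t - 3)) dt + ∫(2/(t - 1)) dt + ∫(5/(t + 4)) dt.
Step 2. Evaluate the standard form [assuming t > 3]: now -2*log(t - 3) + ∫(2/(t - 1)) dt + ∫(5/(t + 4)) dt.
Step 3. Evaluate the standard form [assuming t > -4]: now -2*log(t - 3) + 5*log(t + 4) + ∫(2/(t - 1)) dt.
Step 4. Evaluate the standard form [assuming t > 1]: now -2*log(t - 3) + 2*log(t - 1) + 5*log(t + 4).
Answer: -2*log(t - 3) + 2*log(t - 1) + 5*log(t + 4).


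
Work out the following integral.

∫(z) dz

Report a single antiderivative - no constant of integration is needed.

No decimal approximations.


Answer: z**2/2.


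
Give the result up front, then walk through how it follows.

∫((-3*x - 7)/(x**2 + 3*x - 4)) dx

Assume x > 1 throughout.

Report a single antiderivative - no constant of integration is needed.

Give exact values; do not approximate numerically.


The answer is -2*log(x - 1) - log(x + 4).
Step 1. Decompose ∫((-3*x - 7)/(x**2 + 3*x - 4)) dx by partial fractions, (-3*x - 7)/(x**2 + 3*x - 4) = -1/(x + 4) - 2/(x - 1): now ∫(-2/(x - 1)) dx + ∫(-1/(x + 4)) dx.
Step 2. Evaluate the standard form [assuming x > 1]: now -2*log(x - 1) + ∫(-1/(x + 4)) dx.
Step 3. Evaluate the standard form [assuming x > -4]: now -2*log(x - 1) - log(x + 4).
Answer: -2*log(x - 1) - log(x + 4).


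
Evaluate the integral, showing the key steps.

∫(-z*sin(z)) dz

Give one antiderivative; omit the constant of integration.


Step 1. Integrate ∫(-z*sin(z)) dz by parts with u = z, dv = (-sin(z)) dz, so v = cos(z): now z*cos(z) + ∫(-cos(z)) dz.
Step 2. Evaluate the standard form: now z*cos(z) - sin(z).
Answer: z*cos(z) - sin(z).


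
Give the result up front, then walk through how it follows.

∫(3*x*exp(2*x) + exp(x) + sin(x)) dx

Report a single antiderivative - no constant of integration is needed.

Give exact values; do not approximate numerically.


The answer is 3*x*exp(2*x)/2 - 3*exp(2*x)/4 + exp(x) - cos(x).
Step 1. Rewrite: now ∫(3*x*exp(2*x)) dx + ∫(exp(x)) dx + ∫(sin(x)) dx.
Step 2. Integrate ∫(3*x*exp(2*x)) dx by parts with u = x, dv = (3*exp(2*x)) dx, so v = 3*exp(2*x)/2: now 3*x*exp(2*x)/2 + ∫(exp(x)) dx + ∫(-3*exp(2*x)/2) dx + ∫(sin(x)) dx.
Step 3. Evaluate the standard form: now 3*x*exp(2*x)/2 - 3*exp(2*x)/4 + ∫(exp(x)) dx + ∫(sin(x)) dx.
Step 4. Evaluate the standard form: now 3*x*exp(2*x)/2 - 3*exp(2*x)/4 + exp(x) + ∫(sin(x)) dx.
Step 5. Evaluate the standard form: now 3*x*exp(2*x)/2 - 3*exp(2*x)/4 + exp(x) - cos(x).
Answer: 3*x*exp(2*x)/2 - 3*exp(2*x)/4 + exp(x) - cos(x).


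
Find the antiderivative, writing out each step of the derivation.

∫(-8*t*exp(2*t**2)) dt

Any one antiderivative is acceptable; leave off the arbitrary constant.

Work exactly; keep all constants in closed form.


Step 1. Substitute u = t**2, turning ∫(-8*t*exp(2*t**2)) dt into ∫(-4*exp(2*u)) du: now ∫(-4*exp(2*u)) du.
Step 2. Evaluate the standard form: now -2*exp(2*u).
Step 3. Substitute back u = t**2: now -2*exp(2*t**2).
Answer: -2*exp(2*t**2).


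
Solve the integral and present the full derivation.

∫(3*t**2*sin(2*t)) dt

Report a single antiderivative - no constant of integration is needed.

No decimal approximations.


Step 1. Integrate ∫(3*t**2*sin(2*t)) dt by parts with u = t**2, dv = (3*sin(2*t)) dt, so v = -3*cos(2*t)/2: now -3*t**2*cos(2*t)/2 + ∫(3*t*cos(2*t)) dt.
Step 2. Integrate ∫(3*t*cos(2*t)) dt by parts with u = t, dv = (3*cos(2*t)) dt, so v = 3*sin(2*t)/2: now -3*t**2*cos(2*t)/2 + 3*t*sin(2*t)/2 + ∫(-3*sin(2*t)/2) dt.
Step 3. Evaluate the standard form: now -3*t**2*cos(2*t)/2 + 3*t*sin(2*t)/2 + 3*cos(2*t)/4.
Answer: -3*t**2*cos(2*t)/2 + 3*t*sin(2*t)/2 + 3*cos(2*t)/4.


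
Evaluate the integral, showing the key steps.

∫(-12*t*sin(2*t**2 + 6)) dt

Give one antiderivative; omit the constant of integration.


Step 1. Substitute u = t**2 + 3, turning ∫(-12*t*sin(2*t**2 + 6)) dt into ∫(-6*sin(2*u)) du: now ∫(-6*sin(2*u)) du.
Step 2. Evaluate the standard form: now 3*cos(2*u).
Step 3. Substitute back u = t**2 + 3: now 3*cos(2*t**2 + 6).
Answer: 3*cos(2*t**2 + 6).


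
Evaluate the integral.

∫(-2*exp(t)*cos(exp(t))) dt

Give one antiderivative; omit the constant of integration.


Answer: -2*sin(exp(t)).


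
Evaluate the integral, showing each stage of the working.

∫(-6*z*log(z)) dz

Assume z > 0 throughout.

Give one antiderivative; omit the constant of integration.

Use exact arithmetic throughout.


Step 1. Integrate ∫(-6*z*log(z)) dz by parts with u = log(z), dv = (-6*z) dz, so v = -3*z**2 [assuming z > 0]: now -3*z**2*log(z) + ∫(3*z) dz.
Step 2. Evaluate the standard form: now -3*z**2*log(z) + 3*z**2/2.
Answer: -3*z**2*log(z) + 3*z**2/2.


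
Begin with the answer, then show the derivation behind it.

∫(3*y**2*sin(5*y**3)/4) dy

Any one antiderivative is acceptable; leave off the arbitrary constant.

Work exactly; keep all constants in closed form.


The answer is -cos(5*y**3)/20.
Step 1. Substitute u = y**3, turning ∫(3*y**2*sin(5*y**3)/4) dy into ∫(sin(5*u)/4) du: now ∫(sin(5*u)/4) du.
Step 2. Evaluate the standard form: now -cos(5*u)/20.
Step 3. Substitute back u = y**3: now -cos(5*y**3)/20.
Answer: -cos(5*y**3)/20.


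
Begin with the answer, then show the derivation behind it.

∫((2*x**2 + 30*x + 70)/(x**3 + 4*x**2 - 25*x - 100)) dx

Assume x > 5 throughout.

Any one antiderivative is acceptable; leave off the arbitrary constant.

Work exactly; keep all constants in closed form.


The answer is 3*log(x - 5) + 2*log(x + 4) - 3*log(x + 5).
Step 1. Decompose ∫((2*x**2 + 30*x + 70)/(x**3 + 4*x**2 - 25*x - 100)) dx by partial fractions, (2*x**2 + 30*x + 70)/(x**3 + 4*x**2 - 25*x - 100) = -3/(x + 5) + 2/(x + 4) + 3/(x - 5): now ∫(3/(x - 5)) dx + ∫(2/(x + 4)) dx + ∫(-3/(x + 5)) dx.
Step 2. Evaluate the standard form [assuming x > -5]: now -3*log(x + 5) + ∫(3/(x - 5)) dx + ∫(2/(x + 4)) dx.
Step 3. Evaluate the standard form [assuming x > 5]: now 3*log(x - 5) - 3*log(x + 5) + ∫(2/(x + 4)) dx.
Step 4. Evaluate the standard form [assuming x > -4]: now 3*log(x - 5) + 2*log(x + 4) - 3*log(x + 5).
Answer: 3*log(x - 5) + 2*log(x + 4) - 3*log(x + 5).


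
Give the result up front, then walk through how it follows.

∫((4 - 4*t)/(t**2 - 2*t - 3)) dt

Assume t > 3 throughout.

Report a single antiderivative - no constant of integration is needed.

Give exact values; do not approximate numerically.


The answer is -2*log(t - 3) - 2*log(t + 1).
Step 1. Decompose ∫((4 - 4*t)/(t**2 - 2*t - 3)) dt by partial fractions, (4 - 4*t)/(t**2 - 2*t - 3) = -2/(t + 1) - 2/(t - 3): now ∫(-2/(t - 3)) dt + ∫(-2/(t + 1)) dt.
Step 2. Evaluate the standard form [assuming t > 3]: now -2*log(t - 3) + ∫(-2/(t + 1)) dt.
Step 3. Evaluate the standard form [assuming t > -1]: now -2*log(t - 3) - 2*log(t + 1).
Answer: -2*log(t - 3) - 2*log(t + 1).


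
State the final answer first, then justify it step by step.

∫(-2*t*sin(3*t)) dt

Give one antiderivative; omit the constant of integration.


The answer is 2*t*cos(3*t)/3 - 2*sin(3*t)/9.
Step 1. Integrate ∫(-2*t*sin(3*t)) dt by parts with u = t, dv = (-2*sin(3*t)) dt, so v = 2*cos(3*t)/3: now 2*t*cos(3*t)/3 + ∫(-2*cos(3*t)/3) dt.
Step 2. Evaluate the standard form: now 2*t*cos(3*t)/3 - 2*sin(3*t)/9.
Answer: 2*t*cos(3*t)/3 - 2*sin(3*t)/9.


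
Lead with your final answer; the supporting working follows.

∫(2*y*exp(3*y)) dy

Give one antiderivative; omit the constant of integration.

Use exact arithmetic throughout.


The answer is 2*y*exp(3*y)/3 - 2*exp(3*y)/9.
Step 1. Integrate ∫(2*y*exp(3*y)) dy by parts with u = y, dv = (2*exp(3*y)) dy, so v = 2*exp(3*y)/3: now 2*y*exp(3*y)/3 + ∫(-2*exp(3*y)/3) dy.
Step 2. Evaluate the standard form: now 2*y*exp(3*y)/3 - 2*exp(3*y)/9.
Answer: 2*y*exp(3*y)/3 - 2*exp(3*y)/9.


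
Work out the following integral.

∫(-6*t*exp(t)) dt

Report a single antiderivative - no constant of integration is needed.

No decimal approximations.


Answer: -6*t*exp(t) + 6*exp(t).


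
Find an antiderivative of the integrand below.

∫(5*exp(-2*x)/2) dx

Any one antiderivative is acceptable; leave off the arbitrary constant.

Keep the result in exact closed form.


Answer: -5*exp(-2*x)/4.


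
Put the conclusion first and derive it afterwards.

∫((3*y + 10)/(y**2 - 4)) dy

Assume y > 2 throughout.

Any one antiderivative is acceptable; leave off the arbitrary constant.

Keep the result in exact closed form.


The answer is 4*log(y - 2) - log(y + 2).
Step 1. Decompose ∫((3*y + 10)/(y**2 - 4)) dy by partial fractions, (3*y + 10)/(y**2 - 4) = -1/(y + 2) + 4/(y - 2): now ∫(4/(y - 2)) dy + ∫(-1/(y + 2)) dy.
Step 2. Evaluate the standard form [assuming y > -2]: now -log(y + 2) + ∫(4/(y - 2)) dy.
Step 3. Evaluate the standard form [assuming y > 2]: now 4*log(y - 2) - log(y + 2).
Answer: 4*log(y - 2) - log(y + 2).


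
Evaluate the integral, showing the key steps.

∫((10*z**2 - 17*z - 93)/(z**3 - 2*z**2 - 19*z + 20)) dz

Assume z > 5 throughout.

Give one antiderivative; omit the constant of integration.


Step 1. Decompose ∫((10*z**2 - 17*z - 93)/(z**3 - 2*z**2 - 19*z + 20)) dz by partial fractions, (10*z**2 - 17*z - 93)/(z**3 - 2*z**2 - 19*z + 20) = 3/(z + 4) + 5/(z - 1) + 2/(z - 5): now ∫(2/(z - 5)) dz + ∫(5/(z - 1)) dz + ∫(3/(z + 4)) dz.
Step 2. Evaluate the standard form [assuming z > -4]: now 3*log(z + 4) + ∫(2/(z - 5)) dz + ∫(5/(z - 1)) dz.
Step 3. Evaluate the standard form [assuming z > 5]: now 2*log(z - 5) + 3*log(z + 4) + ∫(5/(z - 1)) dz.
Step 4. Evaluate the standard form [assuming z > 1]: now 2*log(z - 5) + 5*log(z - 1) + 3*log(z + 4).
Answer: 2*log(z - 5) + 5*log(z - 1) + 3*log(z + 4).


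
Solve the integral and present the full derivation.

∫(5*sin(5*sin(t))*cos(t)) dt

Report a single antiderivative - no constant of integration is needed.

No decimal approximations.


Step 1. Substitute u = sin(t), turning ∫(5*sin(5*sin(t))*cos(t)) dt into ∫(5*sin(5*u)) du: now ∫(5*sin(5*u)) du.
Step 2. Evaluate the standard form: now -cos(5*u).
Step 3. Substitute back u = sin(t): now -cos(5*sin(t)).
Answer: -cos(5*sin(t)).


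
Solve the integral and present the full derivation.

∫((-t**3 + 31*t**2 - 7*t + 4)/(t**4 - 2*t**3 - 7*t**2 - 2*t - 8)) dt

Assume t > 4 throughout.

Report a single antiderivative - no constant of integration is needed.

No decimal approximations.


Step 1. Decompose ∫((-t**3 + 31*t**2 - 7*t + 4)/(t**4 - 2*t**3 - 7*t**2 - 2*t - 8)) dt by partial fractions, (-t**3 + 31*t**2 - 7*t + 4)/(t**4 - 2*t**3 - 7*t**2 - 2*t - 8) = 3/(t**2 + 1) - 5/(t + 2) + 4/(t - 4): now ∫(4/(t - 4)) dt + ∫(-5/(t + 2)) dt + ∫(3/(t**2 + 1)) dt.
Step 2. Evaluate the standard form [assuming t > -2]: now -5*log(t + 2) + ∫(4/(t - 4)) dt + ∫(3/(t**2 + 1)) dt.
Step 3. Evaluate the standard form [assuming t > 4]: now 4*log(t - 4) - 5*log(t + 2) + ∫(3/(t**2 + 1)) dt.
Step 4. Evaluate the standard form: now 4*log(t - 4) - 5*log(t + 2) + 3*atan(t).
Answer: 4*log(t - 4) - 5*log(t + 2) + 3*atan(t).


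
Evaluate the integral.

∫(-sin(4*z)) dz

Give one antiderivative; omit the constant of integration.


Answer: cos(4*z)/4.


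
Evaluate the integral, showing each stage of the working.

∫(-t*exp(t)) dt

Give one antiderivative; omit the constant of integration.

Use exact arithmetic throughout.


Step 1. Integrate ∫(-t*exp(t)) dt by parts with u = t, dv = (-exp(t)) dt, so v = -exp(t): now -t*exp(t) + ∫(exp(t)) dt.
Step 2. Evaluate the standard form: now -t*exp(t) + exp(t).
Answer: -t*exp(t) + exp(t).


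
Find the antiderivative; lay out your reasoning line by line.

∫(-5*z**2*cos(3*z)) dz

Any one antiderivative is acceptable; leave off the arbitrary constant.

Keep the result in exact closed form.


Step 1. Integrate ∫(-5*z**2*cos(3*z)) dz by parts with u = z**2, dv = (-5*cos(3*z)) dz, so v = -5*sin(3*z)/3: now -5*z**2*sin(3*z)/3 + ∫(10*z*sin(3*z)/3) dz.
Step 2. Integrate ∫(10*z*sin(3*z)/3) dz by parts with u = z, dv = (10*sin(3*z)/3) dz, so v = -10*cos(3*z)/9: now -5*z**2*sin(3*z)/3 - 10*z*cos(3*z)/9 + ∫(10*cos(3*z)/9) dz.
Step 3. Evaluate the standard form: now -5*z**2*sin(3*z)/3 - 10*z*cos(3*z)/9 + 10*sin(3*z)/27.
Answer: -5*z**2*sin(3*z)/3 - 10*z*cos(3*z)/9 + 10*sin(3*z)/27.


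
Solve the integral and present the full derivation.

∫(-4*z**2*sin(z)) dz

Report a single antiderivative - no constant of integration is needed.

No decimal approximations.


Step 1. Integrate ∫(-4*z**2*sin(z)) dz by parts with u = z**2, dv = (-4*sin(z)) dz, so v = 4*cos(z): now 4*z**2*cos(z) + ∫(-8*z*cos(z)) dz.
Step 2. Integrate ∫(-8*z*cos(z)) dz by parts with u = z, dv = (-8*cos(z)) dz, so v = -8*sin(z): now 4*z**2*cos(z) - 8*z*sin(z) + ∫(8*sin(z)) dz.
Step 3. Evaluate the standard form: now 4*z**2*cos(z) - 8*z*sin(z) - 8*cos(z).
Answer: 4*z**2*cos(z) - 8*z*sin(z) - 8*cos(z).


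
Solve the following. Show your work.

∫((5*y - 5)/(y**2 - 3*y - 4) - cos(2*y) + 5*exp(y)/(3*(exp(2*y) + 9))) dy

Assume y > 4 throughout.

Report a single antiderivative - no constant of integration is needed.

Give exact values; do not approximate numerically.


Step 1. Rewrite: now ∫((5*y - 5)/(y**2 - 3*y - 4)) dy + ∫(5*exp(y)/(3*(exp(2*y) + 9))) dy + ∫(-cos(2*y)) dy.
Step 2. Evaluate the standard form: now -sin(2*y)/2 + ∫((5*y - 5)/(y**2 - 3*y - 4)) dy + ∫(5*exp(y)/(3*(exp(2*y) + 9))) dy.
Step 3. Substitute u = exp(y), turning ∫(5*exp(y)/(3*(exp(2*y) + 9))) dy into ∫(5/(3*(u**2 + 9))) du: now -sin(2*y)/2 + ∫((5*y - 5)/(y**2 - 3*y - 4)) dy + ∫(5/(3*(u**2 + 9))) du.
Step 4. Evaluate the standard form: now -sin(2*y)/2 + 5*atan(u/3)/9 + ∫((5*y - 5)/(y**2 - 3*y - 4)) dy.
Step 5. Substitute back u = exp(y): now -sin(2*y)/2 + 5*atan(exp(y)/3)/9 + ∫((5*y - 5)/(y**2 - 3*y - 4)) dy.
Step 6. Decompose ∫((5*y - 5)/(y**2 - 3*y - 4)) dy by partial fractions, (5*y - 5)/(y**2 - 3*y - 4) = 2/(y + 1) + 3/(y - 4): now -sin(2*y)/2 + 5*atan(exp(y)/3)/9 + ∫(3/(y - 4)) dy + ∫(2/(y + 1)) dy.
Step 7. Evaluate the standard form [assuming y > -1]: now 2*log(y + 1) - sin(2*y)/2 + 5*atan(exp(y)/3)/9 + ∫(3/(y - 4)) dy.
Step 8. Evaluate the standard form [assuming y > 4]: now 3*log(y - 4) + 2*log(y + 1) - sin(2*y)/2 + 5*atan(exp(y)/3)/9.
Answer: 3*log(y - 4) + 2*log(y + 1) - sin(2*y)/2 + 5*atan(exp(y)/3)/9.


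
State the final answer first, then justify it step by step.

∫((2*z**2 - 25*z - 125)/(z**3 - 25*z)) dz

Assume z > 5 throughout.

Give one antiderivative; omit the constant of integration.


The answer is 5*log(z) - 4*log(z - 5) + log(z + 5).
Step 1. Decompose ∫((2*z**2 - 25*z - 125)/(z**3 - 25*z)) dz by partial fractions, (2*z**2 - 25*z - 125)/(z**3 - 25*z) = 1/(z + 5) - 4/(z - 5) + 5/z: now ∫(5/z) dz + ∫(-4/(z - 5)) dz + ∫(1/(z + 5)) dz.
Step 2. Evaluate the standard form [assuming z > -5]: now log(z + 5) + ∫(5/z) dz + ∫(-4/(z - 5)) dz.
Step 3. Evaluate the standard form [assuming z > 0]: now 5*log(z) + log(z + 5) + ∫(-4/(z - 5)) dz.
Step 4. Evaluate the standard form [assuming z > 5]: now 5*log(z) - 4*log(z - 5) + log(z + 5).
Answer: 5*log(z) - 4*log(z - 5) + log(z + 5).


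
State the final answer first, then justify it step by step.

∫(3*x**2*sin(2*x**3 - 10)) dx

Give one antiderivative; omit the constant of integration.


The answer is -cos(2*x**3 - 10)/2.
Step 1. Substitute u = x**3 - 5, turning ∫(3*x**2*sin(2*x**3 - 10)) dx into ∫(sin(2*u)) du: now ∫(sin(2*u)) du.
Step 2. Evaluate the standard form: now -cos(2*u)/2.
Step 3. Substitute back u = x**3 - 5: now -cos(2*x**3 - 10)/2.
Answer: -cos(2*x**3 - 10)/2.


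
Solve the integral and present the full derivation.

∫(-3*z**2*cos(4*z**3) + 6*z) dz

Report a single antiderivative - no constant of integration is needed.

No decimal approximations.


Step 1. Rewrite: now ∫(6*z) dz + ∫(-3*z**2*cos(4*z**3)) dz.
Step 2. Substitute u = z**3, turning ∫(-3*z**2*cos(4*z**3)) dz into ∫(-cos(4*u)) du: now ∫(6*z) dz + ∫(-cos(4*u)) du.
Step 3. Evaluate the standard form: now -sin(4*u)/4 + ∫(6*z) dz.
Step 4. Substitute back u = z**3: now -sin(4*z**3)/4 + ∫(6*z) dz.
Step 5. Evaluate the standard form: now 3*z**2 - sin(4*z**3)/4.
Answer: 3*z**2 - sin(4*z**3)/4.


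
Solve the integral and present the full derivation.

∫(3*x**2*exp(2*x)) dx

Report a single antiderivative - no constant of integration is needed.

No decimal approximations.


Step 1. Integrate ∫(3*x**2*exp(2*x)) dx by parts with u = x**2, dv = (3*exp(2*x)) dx, so v = 3*exp(2*x)/2: now 3*x**2*exp(2*x)/2 + ∫(-3*x*exp(2*x)) dx.
Step 2. Integrate ∫(-3*x*exp(2*x)) dx by parts with u = x, dv = (-3*exp(2*x)) dx, so v = -3*exp(2*x)/2: now 3*x**2*exp(2*x)/2 - 3*x*exp(2*x)/2 + ∫(3*exp(2*x)/2) dx.
Step 3. Evaluate the standard form: now 3*x**2*exp(2*x)/2 - 3*x*exp(2*x)/2 + 3*exp(2*x)/4.
Answer: 3*x**2*exp(2*x)/2 - 3*x*exp(2*x)/2 + 3*exp(2*x)/4.


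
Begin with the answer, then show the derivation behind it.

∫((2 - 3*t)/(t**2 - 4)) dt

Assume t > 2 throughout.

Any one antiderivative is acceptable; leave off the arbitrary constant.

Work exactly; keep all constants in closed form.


The answer is -log(t - 2) - 2*log(t + 2).
Step 1. Decompose ∫((2 - 3*t)/(t**2 - 4)) dt by partial fractions, (2 - 3*t)/(t**2 - 4) = -2/(t + 2) - 1/(t - 2): now ∫(-1/(t - 2)) dt + ∫(-2/(t + 2)) dt.
Step 2. Evaluate the standard form [assuming t > 2]: now -log(t - 2) + ∫(-2/(t + 2)) dt.
Step 3. Evaluate the standard form [assuming t > -2]: now -log(t - 2) - 2*log(t + 2).
Answer: -log(t - 2) - 2*log(t + 2).


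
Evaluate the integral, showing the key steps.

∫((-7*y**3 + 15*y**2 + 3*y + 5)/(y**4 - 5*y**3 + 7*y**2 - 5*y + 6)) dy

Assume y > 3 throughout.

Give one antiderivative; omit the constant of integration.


Step 1. Decompose ∫((-7*y**3 + 15*y**2 + 3*y + 5)/(y**4 - 5*y**3 + 7*y**2 - 5*y + 6)) dy by partial fractions, (-7*y**3 + 15*y**2 + 3*y + 5)/(y**4 - 5*y**3 + 7*y**2 - 5*y + 6) = -2/(y**2 + 1) - 3/(y - 2) - 4/(y - 3): now ∫(-4/(y - 3)) dy + ∫(-3/(y - 2)) dy + ∫(-2/(y**2 + 1)) dy.
Step 2. Evaluate the standard form [assuming y > 2]: now -3*log(y - 2) + ∫(-4/(y - 3)) dy + ∫(-2/(y**2 + 1)) dy.
Step 3. Evaluate the standard form [assuming y > 3]: now -4*log(y - 3) - 3*log(y - 2) + ∫(-2/(y**2 + 1)) dy.
Step 4. Evaluate the standard form: now -4*log(y - 3) - 3*log(y - 2) - 2*atan(y).
Answer: -4*log(y - 3) - 3*log(y - 2) - 2*atan(y).


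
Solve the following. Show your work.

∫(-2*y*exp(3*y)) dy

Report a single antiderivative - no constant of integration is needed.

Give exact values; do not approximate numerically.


Step 1. Integrate ∫(-2*y*exp(3*y)) dy by parts with u = y, dv = (-2*exp(3*y)) dy, so v = -2*exp(3*y)/3: now -2*y*exp(3*y)/3 + ∫(2*exp(3*y)/3) dy.
Step 2. Evaluate the standard form: now -2*y*exp(3*y)/3 + 2*exp(3*y)/9.
Answer: -2*y*exp(3*y)/3 + 2*exp(3*y)/9.


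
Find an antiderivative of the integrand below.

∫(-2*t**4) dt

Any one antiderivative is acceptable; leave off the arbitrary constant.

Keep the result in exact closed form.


Answer: -2*t**5/5.


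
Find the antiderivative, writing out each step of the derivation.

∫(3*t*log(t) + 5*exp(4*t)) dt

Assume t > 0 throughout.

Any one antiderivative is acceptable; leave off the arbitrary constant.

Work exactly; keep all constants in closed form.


Step 1. Rewrite: now ∫(3*t*log(t)) dt + ∫(5*exp(4*t)) dt.
Step 2. Evaluate the standard form: now 5*exp(4*t)/4 + ∫(3*t*log(t)) dt.
Step 3. Integrate ∫(3*t*log(t)) dt by parts with u = log(t), dv = (3*t) dt, so v = 3*t**2/2 [assuming t > 0]: now 3*t**2*log(t)/2 + 5*exp(4*t)/4 + ∫(-3*t/2) dt.
Step 4. Evaluate the standard form: now 3*t**2*log(t)/2 - 3*t**2/4 + 5*exp(4*t)/4.
Answer: 3*t**2*log(t)/2 - 3*t**2/4 + 5*exp(4*t)/4.


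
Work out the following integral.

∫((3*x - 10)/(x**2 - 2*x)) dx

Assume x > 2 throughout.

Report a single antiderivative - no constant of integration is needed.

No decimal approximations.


Answer: 5*log(x) - 2*log(x - 2).
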